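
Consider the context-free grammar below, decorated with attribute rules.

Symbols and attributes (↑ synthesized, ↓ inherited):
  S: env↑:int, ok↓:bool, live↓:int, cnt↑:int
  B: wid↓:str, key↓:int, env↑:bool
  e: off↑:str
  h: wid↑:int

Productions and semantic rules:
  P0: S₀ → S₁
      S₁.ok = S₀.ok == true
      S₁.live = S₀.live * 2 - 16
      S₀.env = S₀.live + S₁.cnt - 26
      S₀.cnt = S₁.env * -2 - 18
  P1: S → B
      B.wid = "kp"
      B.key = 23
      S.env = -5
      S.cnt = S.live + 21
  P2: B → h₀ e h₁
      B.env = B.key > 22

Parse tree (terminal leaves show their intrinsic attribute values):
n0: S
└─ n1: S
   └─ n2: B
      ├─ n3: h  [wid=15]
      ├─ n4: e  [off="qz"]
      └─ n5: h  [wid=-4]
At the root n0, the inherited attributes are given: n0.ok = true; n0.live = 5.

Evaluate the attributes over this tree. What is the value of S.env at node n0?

1. n0.ok = true  [given at root]
2. n0.live = 5  [given at root]
3. n1.ok = true  [S₀.ok == true]
4. n1.live = -6  [S₀.live * 2 - 16]
5. n2.wid = "kp"  ["kp"]
6. n2.key = 23  [23]
7. n3.wid = 15  [terminal]
8. n4.off = "qz"  [terminal]
9. n5.wid = -4  [terminal]
10. n2.env = true  [B.key > 22]
11. n1.env = -5  [-5]
12. n1.cnt = 15  [S.live + 21]
13. n0.env = -6  [S₀.live + S₁.cnt - 26]
14. n0.cnt = -8  [S₁.env * -2 - 18]

-6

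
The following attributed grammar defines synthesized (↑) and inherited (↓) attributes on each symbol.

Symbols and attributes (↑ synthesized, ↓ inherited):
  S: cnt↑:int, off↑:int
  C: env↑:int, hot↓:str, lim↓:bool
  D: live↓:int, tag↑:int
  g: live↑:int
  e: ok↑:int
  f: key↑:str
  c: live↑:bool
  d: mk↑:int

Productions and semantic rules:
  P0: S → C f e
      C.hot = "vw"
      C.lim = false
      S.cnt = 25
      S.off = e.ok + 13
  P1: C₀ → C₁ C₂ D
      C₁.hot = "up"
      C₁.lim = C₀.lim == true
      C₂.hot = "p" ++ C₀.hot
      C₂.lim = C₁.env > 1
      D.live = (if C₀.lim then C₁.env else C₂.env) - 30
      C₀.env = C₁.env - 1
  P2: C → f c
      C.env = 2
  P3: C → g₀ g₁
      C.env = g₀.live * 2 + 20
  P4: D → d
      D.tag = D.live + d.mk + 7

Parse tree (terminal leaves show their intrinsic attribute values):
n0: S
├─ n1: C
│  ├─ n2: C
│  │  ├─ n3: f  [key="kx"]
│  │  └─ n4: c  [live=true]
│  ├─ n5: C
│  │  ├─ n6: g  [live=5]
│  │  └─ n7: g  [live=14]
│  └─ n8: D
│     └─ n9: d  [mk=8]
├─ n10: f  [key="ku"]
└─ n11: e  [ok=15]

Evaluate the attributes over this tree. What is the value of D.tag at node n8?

15

1. n1.hot = "vw"  ["vw"]
2. n1.lim = false  [false]
3. n2.hot = "up"  ["up"]
4. n2.lim = false  [C₀.lim == true]
5. n3.key = "kx"  [terminal]
6. n4.live = true  [terminal]
7. n2.env = 2  [2]
8. n5.hot = "pvw"  ["p" ++ C₀.hot]
9. n5.lim = true  [C₁.env > 1]
10. n6.live = 5  [terminal]
11. n7.live = 14  [terminal]
12. n5.env = 30  [g₀.live * 2 + 20]
13. n8.live = 0  [(if C₀.lim then C₁.env else C₂.env) - 30]
14. n9.mk = 8  [terminal]
15. n8.tag = 15  [D.live + d.mk + 7]
16. n1.env = 1  [C₁.env - 1]
17. n10.key = "ku"  [terminal]
18. n11.ok = 15  [terminal]
19. n0.cnt = 25  [25]
20. n0.off = 28  [e.ok + 13]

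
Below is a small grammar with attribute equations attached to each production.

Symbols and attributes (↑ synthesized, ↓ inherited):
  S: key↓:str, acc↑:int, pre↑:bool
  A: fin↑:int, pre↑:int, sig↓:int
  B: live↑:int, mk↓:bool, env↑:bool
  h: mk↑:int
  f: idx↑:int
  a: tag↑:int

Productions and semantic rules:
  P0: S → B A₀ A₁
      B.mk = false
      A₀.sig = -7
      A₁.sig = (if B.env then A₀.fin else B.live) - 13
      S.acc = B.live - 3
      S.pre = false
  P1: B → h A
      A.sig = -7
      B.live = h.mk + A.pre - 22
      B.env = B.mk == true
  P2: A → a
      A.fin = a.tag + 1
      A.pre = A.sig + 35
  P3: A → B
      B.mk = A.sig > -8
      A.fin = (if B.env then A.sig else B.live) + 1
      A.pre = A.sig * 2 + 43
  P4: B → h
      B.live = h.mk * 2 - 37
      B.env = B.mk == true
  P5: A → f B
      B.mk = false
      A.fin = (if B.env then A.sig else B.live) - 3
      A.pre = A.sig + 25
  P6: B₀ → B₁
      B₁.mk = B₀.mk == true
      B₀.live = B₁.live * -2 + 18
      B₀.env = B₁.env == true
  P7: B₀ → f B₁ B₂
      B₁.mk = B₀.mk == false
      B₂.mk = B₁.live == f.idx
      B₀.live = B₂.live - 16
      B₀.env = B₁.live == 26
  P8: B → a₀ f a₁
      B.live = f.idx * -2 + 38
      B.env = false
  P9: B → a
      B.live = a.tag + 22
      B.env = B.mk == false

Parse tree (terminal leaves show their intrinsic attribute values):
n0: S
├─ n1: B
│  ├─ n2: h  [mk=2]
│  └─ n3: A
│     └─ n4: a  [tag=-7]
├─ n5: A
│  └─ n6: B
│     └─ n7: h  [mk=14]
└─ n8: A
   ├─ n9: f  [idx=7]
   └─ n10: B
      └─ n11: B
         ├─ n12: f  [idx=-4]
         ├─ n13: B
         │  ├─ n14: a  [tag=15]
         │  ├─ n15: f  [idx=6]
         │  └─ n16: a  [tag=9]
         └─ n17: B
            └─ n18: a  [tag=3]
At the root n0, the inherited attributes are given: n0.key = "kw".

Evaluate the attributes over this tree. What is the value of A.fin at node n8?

-8

1. n0.key = "kw"  [given at root]
2. n1.mk = false  [false]
3. n2.mk = 2  [terminal]
4. n3.sig = -7  [-7]
5. n4.tag = -7  [terminal]
6. n3.fin = -6  [a.tag + 1]
7. n3.pre = 28  [A.sig + 35]
8. n1.live = 8  [h.mk + A.pre - 22]
9. n1.env = false  [B.mk == true]
10. n5.sig = -7  [-7]
11. n6.mk = true  [A.sig > -8]
12. n7.mk = 14  [terminal]
13. n6.live = -9  [h.mk * 2 - 37]
14. n6.env = true  [B.mk == true]
15. n5.fin = -6  [(if B.env then A.sig else B.live) + 1]
16. n5.pre = 29  [A.sig * 2 + 43]
17. n8.sig = -5  [(if B.env then A₀.fin else B.live) - 13]
18. n9.idx = 7  [terminal]
19. n10.mk = false  [false]
20. n11.mk = false  [B₀.mk == true]
21. n12.idx = -4  [terminal]
22. n13.mk = true  [B₀.mk == false]
23. n14.tag = 15  [terminal]
24. n15.idx = 6  [terminal]
25. n16.tag = 9  [terminal]
26. n13.live = 26  [f.idx * -2 + 38]
27. n13.env = false  [false]
28. n17.mk = false  [B₁.live == f.idx]
29. n18.tag = 3  [terminal]
30. n17.live = 25  [a.tag + 22]
31. n17.env = true  [B.mk == false]
32. n11.live = 9  [B₂.live - 16]
33. n11.env = true  [B₁.live == 26]
34. n10.live = 0  [B₁.live * -2 + 18]
35. n10.env = true  [B₁.env == true]
36. n8.fin = -8  [(if B.env then A.sig else B.live) - 3]
37. n8.pre = 20  [A.sig + 25]
38. n0.acc = 5  [B.live - 3]
39. n0.pre = false  [false]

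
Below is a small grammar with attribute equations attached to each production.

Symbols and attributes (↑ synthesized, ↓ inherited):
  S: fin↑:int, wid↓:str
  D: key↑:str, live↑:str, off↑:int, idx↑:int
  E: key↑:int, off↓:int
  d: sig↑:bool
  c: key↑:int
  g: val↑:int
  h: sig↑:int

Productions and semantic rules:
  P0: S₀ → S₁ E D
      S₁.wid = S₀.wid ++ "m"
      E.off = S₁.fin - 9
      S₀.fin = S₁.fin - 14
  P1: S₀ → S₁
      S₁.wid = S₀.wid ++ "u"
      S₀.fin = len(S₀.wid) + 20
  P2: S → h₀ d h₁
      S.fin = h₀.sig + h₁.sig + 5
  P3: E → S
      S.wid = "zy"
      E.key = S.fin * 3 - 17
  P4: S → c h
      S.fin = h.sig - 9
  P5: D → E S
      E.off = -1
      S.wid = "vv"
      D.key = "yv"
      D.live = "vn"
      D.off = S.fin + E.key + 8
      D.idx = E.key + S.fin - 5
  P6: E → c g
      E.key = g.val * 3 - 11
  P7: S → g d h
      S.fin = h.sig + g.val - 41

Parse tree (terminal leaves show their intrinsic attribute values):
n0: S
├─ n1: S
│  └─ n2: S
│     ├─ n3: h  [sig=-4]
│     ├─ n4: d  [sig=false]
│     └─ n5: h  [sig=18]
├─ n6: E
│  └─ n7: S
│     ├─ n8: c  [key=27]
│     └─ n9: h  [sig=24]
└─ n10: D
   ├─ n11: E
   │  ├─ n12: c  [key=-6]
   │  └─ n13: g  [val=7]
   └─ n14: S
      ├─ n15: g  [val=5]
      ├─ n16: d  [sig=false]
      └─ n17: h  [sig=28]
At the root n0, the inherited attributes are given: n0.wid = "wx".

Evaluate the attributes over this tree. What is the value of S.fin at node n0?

9

1. n0.wid = "wx"  [given at root]
2. n1.wid = "wxm"  [S₀.wid ++ "m"]
3. n2.wid = "wxmu"  [S₀.wid ++ "u"]
4. n3.sig = -4  [terminal]
5. n4.sig = false  [terminal]
6. n5.sig = 18  [terminal]
7. n2.fin = 19  [h₀.sig + h₁.sig + 5]
8. n1.fin = 23  [len(S₀.wid) + 20]
9. n6.off = 14  [S₁.fin - 9]
10. n7.wid = "zy"  ["zy"]
11. n8.key = 27  [terminal]
12. n9.sig = 24  [terminal]
13. n7.fin = 15  [h.sig - 9]
14. n6.key = 28  [S.fin * 3 - 17]
15. n11.off = -1  [-1]
16. n12.key = -6  [terminal]
17. n13.val = 7  [terminal]
18. n11.key = 10  [g.val * 3 - 11]
19. n14.wid = "vv"  ["vv"]
20. n15.val = 5  [terminal]
21. n16.sig = false  [terminal]
22. n17.sig = 28  [terminal]
23. n14.fin = -8  [h.sig + g.val - 41]
24. n10.key = "yv"  ["yv"]
25. n10.live = "vn"  ["vn"]
26. n10.off = 10  [S.fin + E.key + 8]
27. n10.idx = -3  [E.key + S.fin - 5]
28. n0.fin = 9  [S₁.fin - 14]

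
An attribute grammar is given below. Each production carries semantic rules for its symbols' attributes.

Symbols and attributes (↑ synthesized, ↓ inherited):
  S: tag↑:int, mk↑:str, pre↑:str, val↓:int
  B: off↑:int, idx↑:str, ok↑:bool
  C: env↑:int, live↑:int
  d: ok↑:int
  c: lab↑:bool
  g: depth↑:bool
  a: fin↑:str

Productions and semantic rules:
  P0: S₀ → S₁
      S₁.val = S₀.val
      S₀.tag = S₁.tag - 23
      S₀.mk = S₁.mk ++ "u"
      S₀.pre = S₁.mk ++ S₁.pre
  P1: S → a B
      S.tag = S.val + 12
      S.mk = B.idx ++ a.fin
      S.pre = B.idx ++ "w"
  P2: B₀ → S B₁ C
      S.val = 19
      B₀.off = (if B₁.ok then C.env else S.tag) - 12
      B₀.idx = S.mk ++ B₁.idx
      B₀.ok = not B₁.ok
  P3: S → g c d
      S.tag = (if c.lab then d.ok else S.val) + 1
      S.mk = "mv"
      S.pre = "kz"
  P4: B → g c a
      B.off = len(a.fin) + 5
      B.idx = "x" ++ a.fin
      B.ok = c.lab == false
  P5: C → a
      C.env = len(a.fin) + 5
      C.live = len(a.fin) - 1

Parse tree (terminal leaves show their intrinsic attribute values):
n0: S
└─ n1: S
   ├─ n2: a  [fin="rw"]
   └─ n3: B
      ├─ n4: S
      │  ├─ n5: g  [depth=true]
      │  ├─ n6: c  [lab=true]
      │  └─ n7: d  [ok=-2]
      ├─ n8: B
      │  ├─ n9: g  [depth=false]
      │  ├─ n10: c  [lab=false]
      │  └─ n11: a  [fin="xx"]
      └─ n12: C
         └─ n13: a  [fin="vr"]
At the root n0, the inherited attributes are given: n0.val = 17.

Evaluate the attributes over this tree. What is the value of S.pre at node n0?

1. n0.val = 17  [given at root]
2. n1.val = 17  [S₀.val]
3. n2.fin = "rw"  [terminal]
4. n4.val = 19  [19]
5. n5.depth = true  [terminal]
6. n6.lab = true  [terminal]
7. n7.ok = -2  [terminal]
8. n4.tag = -1  [(if c.lab then d.ok else S.val) + 1]
9. n4.mk = "mv"  ["mv"]
10. n4.pre = "kz"  ["kz"]
11. n9.depth = false  [terminal]
12. n10.lab = false  [terminal]
13. n11.fin = "xx"  [terminal]
14. n8.off = 7  [len(a.fin) + 5]
15. n8.idx = "xxx"  ["x" ++ a.fin]
16. n8.ok = true  [c.lab == false]
17. n13.fin = "vr"  [terminal]
18. n12.env = 7  [len(a.fin) + 5]
19. n12.live = 1  [len(a.fin) - 1]
20. n3.off = -5  [(if B₁.ok then C.env else S.tag) - 12]
21. n3.idx = "mvxxx"  [S.mk ++ B₁.idx]
22. n3.ok = false  [not B₁.ok]
23. n1.tag = 29  [S.val + 12]
24. n1.mk = "mvxxxrw"  [B.idx ++ a.fin]
25. n1.pre = "mvxxxw"  [B.idx ++ "w"]
26. n0.tag = 6  [S₁.tag - 23]
27. n0.mk = "mvxxxrwu"  [S₁.mk ++ "u"]
28. n0.pre = "mvxxxrwmvxxxw"  [S₁.mk ++ S₁.pre]

"mvxxxrwmvxxxw"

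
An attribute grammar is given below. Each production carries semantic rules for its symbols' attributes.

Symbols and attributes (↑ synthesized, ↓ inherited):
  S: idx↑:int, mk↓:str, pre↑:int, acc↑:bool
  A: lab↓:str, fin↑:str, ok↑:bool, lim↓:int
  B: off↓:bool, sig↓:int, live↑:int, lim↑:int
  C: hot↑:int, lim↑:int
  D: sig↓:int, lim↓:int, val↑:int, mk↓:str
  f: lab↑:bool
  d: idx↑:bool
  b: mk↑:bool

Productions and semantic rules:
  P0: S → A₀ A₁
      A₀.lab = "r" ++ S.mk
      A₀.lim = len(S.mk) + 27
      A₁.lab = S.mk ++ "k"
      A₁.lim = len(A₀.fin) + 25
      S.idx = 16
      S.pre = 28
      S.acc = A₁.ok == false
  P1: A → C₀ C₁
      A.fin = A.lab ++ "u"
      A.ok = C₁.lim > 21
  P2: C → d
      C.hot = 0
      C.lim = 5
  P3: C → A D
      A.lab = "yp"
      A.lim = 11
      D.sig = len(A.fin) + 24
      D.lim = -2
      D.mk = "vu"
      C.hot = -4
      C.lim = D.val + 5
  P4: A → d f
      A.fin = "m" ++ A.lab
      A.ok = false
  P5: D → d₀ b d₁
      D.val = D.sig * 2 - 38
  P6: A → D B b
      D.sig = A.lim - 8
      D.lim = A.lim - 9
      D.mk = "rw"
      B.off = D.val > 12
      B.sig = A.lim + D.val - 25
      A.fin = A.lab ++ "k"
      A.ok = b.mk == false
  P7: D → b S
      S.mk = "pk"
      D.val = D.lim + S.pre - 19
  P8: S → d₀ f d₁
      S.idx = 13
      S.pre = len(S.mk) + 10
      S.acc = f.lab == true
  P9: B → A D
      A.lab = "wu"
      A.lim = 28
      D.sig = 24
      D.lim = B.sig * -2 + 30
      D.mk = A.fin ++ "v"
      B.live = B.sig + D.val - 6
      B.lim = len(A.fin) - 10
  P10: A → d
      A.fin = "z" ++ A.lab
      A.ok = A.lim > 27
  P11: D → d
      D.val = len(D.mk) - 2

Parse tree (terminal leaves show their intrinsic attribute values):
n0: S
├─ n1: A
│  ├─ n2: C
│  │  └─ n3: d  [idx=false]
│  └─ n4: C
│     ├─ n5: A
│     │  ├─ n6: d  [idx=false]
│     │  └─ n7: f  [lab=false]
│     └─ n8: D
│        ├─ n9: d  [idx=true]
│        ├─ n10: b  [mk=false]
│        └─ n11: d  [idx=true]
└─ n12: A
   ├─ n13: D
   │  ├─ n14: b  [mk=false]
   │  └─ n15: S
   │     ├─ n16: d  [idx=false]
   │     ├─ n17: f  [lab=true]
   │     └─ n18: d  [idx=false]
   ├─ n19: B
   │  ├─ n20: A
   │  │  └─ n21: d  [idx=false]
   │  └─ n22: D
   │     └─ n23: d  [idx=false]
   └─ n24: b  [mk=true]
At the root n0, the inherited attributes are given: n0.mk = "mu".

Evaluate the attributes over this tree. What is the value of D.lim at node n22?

-4

1. n0.mk = "mu"  [given at root]
2. n1.lab = "rmu"  ["r" ++ S.mk]
3. n1.lim = 29  [len(S.mk) + 27]
4. n3.idx = false  [terminal]
5. n2.hot = 0  [0]
6. n2.lim = 5  [5]
7. n5.lab = "yp"  ["yp"]
8. n5.lim = 11  [11]
9. n6.idx = false  [terminal]
10. n7.lab = false  [terminal]
11. n5.fin = "myp"  ["m" ++ A.lab]
12. n5.ok = false  [false]
13. n8.sig = 27  [len(A.fin) + 24]
14. n8.lim = -2  [-2]
15. n8.mk = "vu"  ["vu"]
16. n9.idx = true  [terminal]
17. n10.mk = false  [terminal]
18. n11.idx = true  [terminal]
19. n8.val = 16  [D.sig * 2 - 38]
20. n4.hot = -4  [-4]
21. n4.lim = 21  [D.val + 5]
22. n1.fin = "rmuu"  [A.lab ++ "u"]
23. n1.ok = false  [C₁.lim > 21]
24. n12.lab = "muk"  [S.mk ++ "k"]
25. n12.lim = 29  [len(A₀.fin) + 25]
26. n13.sig = 21  [A.lim - 8]
27. n13.lim = 20  [A.lim - 9]
28. n13.mk = "rw"  ["rw"]
29. n14.mk = false  [terminal]
30. n15.mk = "pk"  ["pk"]
31. n16.idx = false  [terminal]
32. n17.lab = true  [terminal]
33. n18.idx = false  [terminal]
34. n15.idx = 13  [13]
35. n15.pre = 12  [len(S.mk) + 10]
36. n15.acc = true  [f.lab == true]
37. n13.val = 13  [D.lim + S.pre - 19]
38. n19.off = true  [D.val > 12]
39. n19.sig = 17  [A.lim + D.val - 25]
40. n20.lab = "wu"  ["wu"]
41. n20.lim = 28  [28]
42. n21.idx = false  [terminal]
43. n20.fin = "zwu"  ["z" ++ A.lab]
44. n20.ok = true  [A.lim > 27]
45. n22.sig = 24  [24]
46. n22.lim = -4  [B.sig * -2 + 30]
47. n22.mk = "zwuv"  [A.fin ++ "v"]
48. n23.idx = false  [terminal]
49. n22.val = 2  [len(D.mk) - 2]
50. n19.live = 13  [B.sig + D.val - 6]
51. n19.lim = -7  [len(A.fin) - 10]
52. n24.mk = true  [terminal]
53. n12.fin = "mukk"  [A.lab ++ "k"]
54. n12.ok = false  [b.mk == false]
55. n0.idx = 16  [16]
56. n0.pre = 28  [28]
57. n0.acc = true  [A₁.ok == false]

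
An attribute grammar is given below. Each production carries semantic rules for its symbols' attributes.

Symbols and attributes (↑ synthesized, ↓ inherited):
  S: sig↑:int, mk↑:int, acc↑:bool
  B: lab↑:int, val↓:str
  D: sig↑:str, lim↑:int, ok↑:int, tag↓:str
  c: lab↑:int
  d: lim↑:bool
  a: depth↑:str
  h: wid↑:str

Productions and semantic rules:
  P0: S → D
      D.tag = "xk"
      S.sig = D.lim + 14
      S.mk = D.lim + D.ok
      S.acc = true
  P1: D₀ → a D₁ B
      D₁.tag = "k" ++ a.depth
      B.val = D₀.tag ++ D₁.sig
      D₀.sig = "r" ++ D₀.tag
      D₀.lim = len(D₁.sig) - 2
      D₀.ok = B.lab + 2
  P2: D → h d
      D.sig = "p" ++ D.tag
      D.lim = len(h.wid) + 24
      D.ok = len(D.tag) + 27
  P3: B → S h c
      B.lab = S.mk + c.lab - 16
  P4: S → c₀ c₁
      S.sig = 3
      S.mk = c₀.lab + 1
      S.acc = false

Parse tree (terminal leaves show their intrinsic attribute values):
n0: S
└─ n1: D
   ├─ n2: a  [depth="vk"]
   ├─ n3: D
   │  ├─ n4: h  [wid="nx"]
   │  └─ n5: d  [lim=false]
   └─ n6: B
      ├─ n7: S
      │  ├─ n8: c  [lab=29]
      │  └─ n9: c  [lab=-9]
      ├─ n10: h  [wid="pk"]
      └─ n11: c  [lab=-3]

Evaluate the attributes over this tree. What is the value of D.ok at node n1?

13

1. n1.tag = "xk"  ["xk"]
2. n2.depth = "vk"  [terminal]
3. n3.tag = "kvk"  ["k" ++ a.depth]
4. n4.wid = "nx"  [terminal]
5. n5.lim = false  [terminal]
6. n3.sig = "pkvk"  ["p" ++ D.tag]
7. n3.lim = 26  [len(h.wid) + 24]
8. n3.ok = 30  [len(D.tag) + 27]
9. n6.val = "xkpkvk"  [D₀.tag ++ D₁.sig]
10. n8.lab = 29  [terminal]
11. n9.lab = -9  [terminal]
12. n7.sig = 3  [3]
13. n7.mk = 30  [c₀.lab + 1]
14. n7.acc = false  [false]
15. n10.wid = "pk"  [terminal]
16. n11.lab = -3  [terminal]
17. n6.lab = 11  [S.mk + c.lab - 16]
18. n1.sig = "rxk"  ["r" ++ D₀.tag]
19. n1.lim = 2  [len(D₁.sig) - 2]
20. n1.ok = 13  [B.lab + 2]
21. n0.sig = 16  [D.lim + 14]
22. n0.mk = 15  [D.lim + D.ok]
23. n0.acc = true  [true]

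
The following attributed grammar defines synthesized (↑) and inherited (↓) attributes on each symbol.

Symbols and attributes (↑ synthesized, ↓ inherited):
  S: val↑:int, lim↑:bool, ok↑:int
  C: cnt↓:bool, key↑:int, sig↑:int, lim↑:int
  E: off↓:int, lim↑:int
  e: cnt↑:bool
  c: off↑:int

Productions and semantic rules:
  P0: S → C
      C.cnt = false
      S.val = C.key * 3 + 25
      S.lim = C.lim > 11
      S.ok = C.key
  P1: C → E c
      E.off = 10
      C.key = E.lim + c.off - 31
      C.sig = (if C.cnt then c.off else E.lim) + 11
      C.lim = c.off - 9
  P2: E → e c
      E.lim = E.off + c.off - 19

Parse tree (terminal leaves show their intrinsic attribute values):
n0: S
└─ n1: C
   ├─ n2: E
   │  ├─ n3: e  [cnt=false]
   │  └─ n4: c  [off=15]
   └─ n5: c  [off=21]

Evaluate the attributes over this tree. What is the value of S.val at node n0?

1. n1.cnt = false  [false]
2. n2.off = 10  [10]
3. n3.cnt = false  [terminal]
4. n4.off = 15  [terminal]
5. n2.lim = 6  [E.off + c.off - 19]
6. n5.off = 21  [terminal]
7. n1.key = -4  [E.lim + c.off - 31]
8. n1.sig = 17  [(if C.cnt then c.off else E.lim) + 11]
9. n1.lim = 12  [c.off - 9]
10. n0.val = 13  [C.key * 3 + 25]
11. n0.lim = true  [C.lim > 11]
12. n0.ok = -4  [C.key]

13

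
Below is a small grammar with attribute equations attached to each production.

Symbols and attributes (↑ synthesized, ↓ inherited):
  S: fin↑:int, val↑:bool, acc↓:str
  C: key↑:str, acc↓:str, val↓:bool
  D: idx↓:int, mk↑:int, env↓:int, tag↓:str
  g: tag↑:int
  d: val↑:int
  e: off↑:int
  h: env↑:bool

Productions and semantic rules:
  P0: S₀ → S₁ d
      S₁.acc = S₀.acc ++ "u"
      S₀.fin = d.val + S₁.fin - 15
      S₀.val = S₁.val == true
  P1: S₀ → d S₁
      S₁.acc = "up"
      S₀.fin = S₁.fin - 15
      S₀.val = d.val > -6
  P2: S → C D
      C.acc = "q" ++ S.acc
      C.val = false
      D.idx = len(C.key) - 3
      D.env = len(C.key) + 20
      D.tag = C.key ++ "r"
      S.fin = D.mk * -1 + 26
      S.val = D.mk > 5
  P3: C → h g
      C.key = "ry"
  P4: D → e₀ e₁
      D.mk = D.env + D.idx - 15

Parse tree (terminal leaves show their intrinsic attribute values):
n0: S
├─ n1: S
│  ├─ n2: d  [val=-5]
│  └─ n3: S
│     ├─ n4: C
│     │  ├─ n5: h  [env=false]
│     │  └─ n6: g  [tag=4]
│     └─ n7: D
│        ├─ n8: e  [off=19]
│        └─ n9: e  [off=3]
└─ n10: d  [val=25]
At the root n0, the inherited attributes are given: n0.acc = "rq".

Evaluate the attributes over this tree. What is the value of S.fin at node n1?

5

1. n0.acc = "rq"  [given at root]
2. n1.acc = "rqu"  [S₀.acc ++ "u"]
3. n2.val = -5  [terminal]
4. n3.acc = "up"  ["up"]
5. n4.acc = "qup"  ["q" ++ S.acc]
6. n4.val = false  [false]
7. n5.env = false  [terminal]
8. n6.tag = 4  [terminal]
9. n4.key = "ry"  ["ry"]
10. n7.idx = -1  [len(C.key) - 3]
11. n7.env = 22  [len(C.key) + 20]
12. n7.tag = "ryr"  [C.key ++ "r"]
13. n8.off = 19  [terminal]
14. n9.off = 3  [terminal]
15. n7.mk = 6  [D.env + D.idx - 15]
16. n3.fin = 20  [D.mk * -1 + 26]
17. n3.val = true  [D.mk > 5]
18. n1.fin = 5  [S₁.fin - 15]
19. n1.val = true  [d.val > -6]
20. n10.val = 25  [terminal]
21. n0.fin = 15  [d.val + S₁.fin - 15]
22. n0.val = true  [S₁.val == true]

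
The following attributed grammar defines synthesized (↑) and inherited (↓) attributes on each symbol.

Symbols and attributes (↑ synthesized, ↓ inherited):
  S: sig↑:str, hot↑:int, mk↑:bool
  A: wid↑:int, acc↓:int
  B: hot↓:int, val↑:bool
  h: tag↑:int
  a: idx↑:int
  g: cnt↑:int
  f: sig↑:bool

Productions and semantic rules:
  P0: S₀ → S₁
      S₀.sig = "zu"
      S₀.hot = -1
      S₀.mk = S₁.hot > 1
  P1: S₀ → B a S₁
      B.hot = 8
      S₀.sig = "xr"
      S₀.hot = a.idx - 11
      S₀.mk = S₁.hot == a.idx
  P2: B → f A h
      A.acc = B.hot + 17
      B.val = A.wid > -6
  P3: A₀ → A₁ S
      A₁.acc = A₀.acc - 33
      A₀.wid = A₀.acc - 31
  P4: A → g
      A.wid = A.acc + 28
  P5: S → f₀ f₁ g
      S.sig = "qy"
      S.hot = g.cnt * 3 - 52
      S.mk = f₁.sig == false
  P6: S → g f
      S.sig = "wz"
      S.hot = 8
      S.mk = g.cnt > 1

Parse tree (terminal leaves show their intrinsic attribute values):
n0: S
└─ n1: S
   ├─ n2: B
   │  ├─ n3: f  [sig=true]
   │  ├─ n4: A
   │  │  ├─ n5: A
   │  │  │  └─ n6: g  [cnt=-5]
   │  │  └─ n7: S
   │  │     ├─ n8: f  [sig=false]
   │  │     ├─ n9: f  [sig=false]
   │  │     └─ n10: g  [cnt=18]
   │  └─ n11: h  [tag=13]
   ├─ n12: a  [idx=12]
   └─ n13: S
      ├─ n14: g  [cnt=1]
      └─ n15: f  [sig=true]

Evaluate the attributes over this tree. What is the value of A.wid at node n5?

1. n2.hot = 8  [8]
2. n3.sig = true  [terminal]
3. n4.acc = 25  [B.hot + 17]
4. n5.acc = -8  [A₀.acc - 33]
5. n6.cnt = -5  [terminal]
6. n5.wid = 20  [A.acc + 28]
7. n8.sig = false  [terminal]
8. n9.sig = false  [terminal]
9. n10.cnt = 18  [terminal]
10. n7.sig = "qy"  ["qy"]
11. n7.hot = 2  [g.cnt * 3 - 52]
12. n7.mk = true  [f₁.sig == false]
13. n4.wid = -6  [A₀.acc - 31]
14. n11.tag = 13  [terminal]
15. n2.val = false  [A.wid > -6]
16. n12.idx = 12  [terminal]
17. n14.cnt = 1  [terminal]
18. n15.sig = true  [terminal]
19. n13.sig = "wz"  ["wz"]
20. n13.hot = 8  [8]
21. n13.mk = false  [g.cnt > 1]
22. n1.sig = "xr"  ["xr"]
23. n1.hot = 1  [a.idx - 11]
24. n1.mk = false  [S₁.hot == a.idx]
25. n0.sig = "zu"  ["zu"]
26. n0.hot = -1  [-1]
27. n0.mk = false  [S₁.hot > 1]

20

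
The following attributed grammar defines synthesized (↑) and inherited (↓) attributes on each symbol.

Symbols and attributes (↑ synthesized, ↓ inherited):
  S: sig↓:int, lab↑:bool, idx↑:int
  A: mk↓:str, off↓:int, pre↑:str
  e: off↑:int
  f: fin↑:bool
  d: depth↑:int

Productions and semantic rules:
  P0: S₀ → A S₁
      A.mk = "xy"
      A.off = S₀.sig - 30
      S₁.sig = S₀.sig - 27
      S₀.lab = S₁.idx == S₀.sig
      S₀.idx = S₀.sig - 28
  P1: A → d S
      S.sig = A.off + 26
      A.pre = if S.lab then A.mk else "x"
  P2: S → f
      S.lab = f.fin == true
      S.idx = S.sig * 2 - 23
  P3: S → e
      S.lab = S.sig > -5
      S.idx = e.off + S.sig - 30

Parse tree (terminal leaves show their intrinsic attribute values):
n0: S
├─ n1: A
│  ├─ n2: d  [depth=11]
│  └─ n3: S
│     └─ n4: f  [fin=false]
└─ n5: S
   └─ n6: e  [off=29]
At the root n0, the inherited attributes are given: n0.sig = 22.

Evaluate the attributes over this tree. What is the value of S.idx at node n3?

1. n0.sig = 22  [given at root]
2. n1.mk = "xy"  ["xy"]
3. n1.off = -8  [S₀.sig - 30]
4. n2.depth = 11  [terminal]
5. n3.sig = 18  [A.off + 26]
6. n4.fin = false  [terminal]
7. n3.lab = false  [f.fin == true]
8. n3.idx = 13  [S.sig * 2 - 23]
9. n1.pre = "x"  [if S.lab then A.mk else "x"]
10. n5.sig = -5  [S₀.sig - 27]
11. n6.off = 29  [terminal]
12. n5.lab = false  [S.sig > -5]
13. n5.idx = -6  [e.off + S.sig - 30]
14. n0.lab = false  [S₁.idx == S₀.sig]
15. n0.idx = -6  [S₀.sig - 28]

13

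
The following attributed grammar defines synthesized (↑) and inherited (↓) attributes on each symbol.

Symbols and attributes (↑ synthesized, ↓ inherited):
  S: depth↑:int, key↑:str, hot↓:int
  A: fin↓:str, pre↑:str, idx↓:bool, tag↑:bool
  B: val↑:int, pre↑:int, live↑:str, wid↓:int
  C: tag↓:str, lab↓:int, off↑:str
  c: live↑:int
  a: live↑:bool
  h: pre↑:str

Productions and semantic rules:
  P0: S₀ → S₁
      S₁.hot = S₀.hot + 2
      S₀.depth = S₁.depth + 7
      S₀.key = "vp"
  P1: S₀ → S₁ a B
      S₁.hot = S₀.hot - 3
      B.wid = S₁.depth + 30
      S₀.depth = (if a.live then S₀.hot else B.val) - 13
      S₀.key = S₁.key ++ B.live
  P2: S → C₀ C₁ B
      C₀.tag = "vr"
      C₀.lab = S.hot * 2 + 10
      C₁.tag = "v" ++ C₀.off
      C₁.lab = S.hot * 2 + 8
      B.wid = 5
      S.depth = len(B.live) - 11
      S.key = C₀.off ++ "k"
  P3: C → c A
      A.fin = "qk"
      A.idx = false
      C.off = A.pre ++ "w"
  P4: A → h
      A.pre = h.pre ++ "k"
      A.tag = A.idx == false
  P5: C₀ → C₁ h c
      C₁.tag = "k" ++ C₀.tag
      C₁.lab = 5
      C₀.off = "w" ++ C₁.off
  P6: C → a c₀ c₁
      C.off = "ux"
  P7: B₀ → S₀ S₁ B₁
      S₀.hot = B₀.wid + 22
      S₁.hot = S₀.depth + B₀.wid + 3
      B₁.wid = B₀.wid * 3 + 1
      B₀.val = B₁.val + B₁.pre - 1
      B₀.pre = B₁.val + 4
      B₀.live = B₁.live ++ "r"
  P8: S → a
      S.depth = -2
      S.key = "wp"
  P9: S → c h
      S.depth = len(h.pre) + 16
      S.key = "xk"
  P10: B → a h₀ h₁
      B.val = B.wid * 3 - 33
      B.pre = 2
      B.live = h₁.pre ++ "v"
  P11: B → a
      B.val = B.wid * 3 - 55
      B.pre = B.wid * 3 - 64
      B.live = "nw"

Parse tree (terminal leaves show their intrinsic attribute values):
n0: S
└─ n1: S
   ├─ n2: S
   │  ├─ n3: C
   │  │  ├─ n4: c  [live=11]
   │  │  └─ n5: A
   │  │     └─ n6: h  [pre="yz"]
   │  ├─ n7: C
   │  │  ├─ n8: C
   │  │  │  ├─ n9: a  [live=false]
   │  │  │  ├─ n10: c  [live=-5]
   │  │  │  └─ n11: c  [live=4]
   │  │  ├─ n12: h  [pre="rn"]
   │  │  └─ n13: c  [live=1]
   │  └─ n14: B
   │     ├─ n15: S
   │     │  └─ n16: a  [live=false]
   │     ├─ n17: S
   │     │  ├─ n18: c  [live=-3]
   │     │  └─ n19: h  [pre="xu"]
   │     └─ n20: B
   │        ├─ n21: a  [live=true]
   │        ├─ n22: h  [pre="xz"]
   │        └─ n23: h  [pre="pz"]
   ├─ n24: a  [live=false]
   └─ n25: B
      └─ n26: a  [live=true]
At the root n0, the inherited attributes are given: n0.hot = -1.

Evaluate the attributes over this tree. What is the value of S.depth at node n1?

1. n0.hot = -1  [given at root]
2. n1.hot = 1  [S₀.hot + 2]
3. n2.hot = -2  [S₀.hot - 3]
4. n3.tag = "vr"  ["vr"]
5. n3.lab = 6  [S.hot * 2 + 10]
6. n4.live = 11  [terminal]
7. n5.fin = "qk"  ["qk"]
8. n5.idx = false  [false]
9. n6.pre = "yz"  [terminal]
10. n5.pre = "yzk"  [h.pre ++ "k"]
11. n5.tag = true  [A.idx == false]
12. n3.off = "yzkw"  [A.pre ++ "w"]
13. n7.tag = "vyzkw"  ["v" ++ C₀.off]
14. n7.lab = 4  [S.hot * 2 + 8]
15. n8.tag = "kvyzkw"  ["k" ++ C₀.tag]
16. n8.lab = 5  [5]
17. n9.live = false  [terminal]
18. n10.live = -5  [terminal]
19. n11.live = 4  [terminal]
20. n8.off = "ux"  ["ux"]
21. n12.pre = "rn"  [terminal]
22. n13.live = 1  [terminal]
23. n7.off = "wux"  ["w" ++ C₁.off]
24. n14.wid = 5  [5]
25. n15.hot = 27  [B₀.wid + 22]
26. n16.live = false  [terminal]
27. n15.depth = -2  [-2]
28. n15.key = "wp"  ["wp"]
29. n17.hot = 6  [S₀.depth + B₀.wid + 3]
30. n18.live = -3  [terminal]
31. n19.pre = "xu"  [terminal]
32. n17.depth = 18  [len(h.pre) + 16]
33. n17.key = "xk"  ["xk"]
34. n20.wid = 16  [B₀.wid * 3 + 1]
35. n21.live = true  [terminal]
36. n22.pre = "xz"  [terminal]
37. n23.pre = "pz"  [terminal]
38. n20.val = 15  [B.wid * 3 - 33]
39. n20.pre = 2  [2]
40. n20.live = "pzv"  [h₁.pre ++ "v"]
41. n14.val = 16  [B₁.val + B₁.pre - 1]
42. n14.pre = 19  [B₁.val + 4]
43. n14.live = "pzvr"  [B₁.live ++ "r"]
44. n2.depth = -7  [len(B.live) - 11]
45. n2.key = "yzkwk"  [C₀.off ++ "k"]
46. n24.live = false  [terminal]
47. n25.wid = 23  [S₁.depth + 30]
48. n26.live = true  [terminal]
49. n25.val = 14  [B.wid * 3 - 55]
50. n25.pre = 5  [B.wid * 3 - 64]
51. n25.live = "nw"  ["nw"]
52. n1.depth = 1  [(if a.live then S₀.hot else B.val) - 13]
53. n1.key = "yzkwknw"  [S₁.key ++ B.live]
54. n0.depth = 8  [S₁.depth + 7]
55. n0.key = "vp"  ["vp"]

1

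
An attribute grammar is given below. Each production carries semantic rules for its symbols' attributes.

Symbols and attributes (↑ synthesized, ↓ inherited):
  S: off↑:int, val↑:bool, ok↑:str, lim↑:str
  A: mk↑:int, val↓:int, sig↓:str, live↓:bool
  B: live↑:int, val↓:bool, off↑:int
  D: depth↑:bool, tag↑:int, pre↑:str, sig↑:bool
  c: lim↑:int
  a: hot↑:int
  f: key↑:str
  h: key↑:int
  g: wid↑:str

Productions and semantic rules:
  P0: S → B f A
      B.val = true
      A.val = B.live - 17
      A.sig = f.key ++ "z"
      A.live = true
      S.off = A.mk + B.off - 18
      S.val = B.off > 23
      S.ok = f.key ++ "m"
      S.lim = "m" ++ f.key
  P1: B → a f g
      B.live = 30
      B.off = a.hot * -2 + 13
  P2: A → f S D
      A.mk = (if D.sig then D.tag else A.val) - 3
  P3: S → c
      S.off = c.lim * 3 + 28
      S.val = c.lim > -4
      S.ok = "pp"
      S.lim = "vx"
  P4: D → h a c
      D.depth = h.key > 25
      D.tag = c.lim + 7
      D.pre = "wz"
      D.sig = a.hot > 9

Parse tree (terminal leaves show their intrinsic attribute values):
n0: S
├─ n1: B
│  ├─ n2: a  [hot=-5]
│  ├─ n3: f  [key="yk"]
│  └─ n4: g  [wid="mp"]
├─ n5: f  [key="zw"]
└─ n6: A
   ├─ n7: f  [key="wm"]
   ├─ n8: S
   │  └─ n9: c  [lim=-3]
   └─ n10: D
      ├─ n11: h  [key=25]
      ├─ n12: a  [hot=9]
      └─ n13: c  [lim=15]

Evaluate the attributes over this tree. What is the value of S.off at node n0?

1. n1.val = true  [true]
2. n2.hot = -5  [terminal]
3. n3.key = "yk"  [terminal]
4. n4.wid = "mp"  [terminal]
5. n1.live = 30  [30]
6. n1.off = 23  [a.hot * -2 + 13]
7. n5.key = "zw"  [terminal]
8. n6.val = 13  [B.live - 17]
9. n6.sig = "zwz"  [f.key ++ "z"]
10. n6.live = true  [true]
11. n7.key = "wm"  [terminal]
12. n9.lim = -3  [terminal]
13. n8.off = 19  [c.lim * 3 + 28]
14. n8.val = true  [c.lim > -4]
15. n8.ok = "pp"  ["pp"]
16. n8.lim = "vx"  ["vx"]
17. n11.key = 25  [terminal]
18. n12.hot = 9  [terminal]
19. n13.lim = 15  [terminal]
20. n10.depth = false  [h.key > 25]
21. n10.tag = 22  [c.lim + 7]
22. n10.pre = "wz"  ["wz"]
23. n10.sig = false  [a.hot > 9]
24. n6.mk = 10  [(if D.sig then D.tag else A.val) - 3]
25. n0.off = 15  [A.mk + B.off - 18]
26. n0.val = false  [B.off > 23]
27. n0.ok = "zwm"  [f.key ++ "m"]
28. n0.lim = "mzw"  ["m" ++ f.key]

15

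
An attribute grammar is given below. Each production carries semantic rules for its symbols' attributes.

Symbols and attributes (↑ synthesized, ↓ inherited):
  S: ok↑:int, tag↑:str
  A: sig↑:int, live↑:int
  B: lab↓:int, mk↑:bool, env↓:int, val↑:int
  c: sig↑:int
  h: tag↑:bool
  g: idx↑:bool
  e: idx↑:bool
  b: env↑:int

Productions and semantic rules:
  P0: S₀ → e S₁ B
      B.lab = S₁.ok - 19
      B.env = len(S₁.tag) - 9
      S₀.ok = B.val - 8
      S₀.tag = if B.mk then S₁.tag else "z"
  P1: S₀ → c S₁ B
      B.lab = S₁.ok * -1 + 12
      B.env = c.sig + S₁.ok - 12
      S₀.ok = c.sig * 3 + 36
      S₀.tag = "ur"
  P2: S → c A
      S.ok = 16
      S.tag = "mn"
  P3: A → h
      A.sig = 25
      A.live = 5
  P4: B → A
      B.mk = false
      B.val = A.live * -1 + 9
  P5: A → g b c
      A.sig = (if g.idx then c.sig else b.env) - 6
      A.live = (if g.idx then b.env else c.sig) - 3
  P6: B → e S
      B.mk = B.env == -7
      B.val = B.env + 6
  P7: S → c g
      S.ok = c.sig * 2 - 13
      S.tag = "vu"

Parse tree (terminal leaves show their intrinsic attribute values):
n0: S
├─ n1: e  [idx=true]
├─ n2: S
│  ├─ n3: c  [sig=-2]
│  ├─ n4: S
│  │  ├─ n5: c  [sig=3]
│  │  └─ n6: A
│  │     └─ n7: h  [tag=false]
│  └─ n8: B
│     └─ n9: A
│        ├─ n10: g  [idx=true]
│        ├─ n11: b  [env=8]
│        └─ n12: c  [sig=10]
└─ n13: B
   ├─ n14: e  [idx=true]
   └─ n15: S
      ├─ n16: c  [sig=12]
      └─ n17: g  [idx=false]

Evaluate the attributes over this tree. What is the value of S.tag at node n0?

"ur"

1. n1.idx = true  [terminal]
2. n3.sig = -2  [terminal]
3. n5.sig = 3  [terminal]
4. n7.tag = false  [terminal]
5. n6.sig = 25  [25]
6. n6.live = 5  [5]
7. n4.ok = 16  [16]
8. n4.tag = "mn"  ["mn"]
9. n8.lab = -4  [S₁.ok * -1 + 12]
10. n8.env = 2  [c.sig + S₁.ok - 12]
11. n10.idx = true  [terminal]
12. n11.env = 8  [terminal]
13. n12.sig = 10  [terminal]
14. n9.sig = 4  [(if g.idx then c.sig else b.env) - 6]
15. n9.live = 5  [(if g.idx then b.env else c.sig) - 3]
16. n8.mk = false  [false]
17. n8.val = 4  [A.live * -1 + 9]
18. n2.ok = 30  [c.sig * 3 + 36]
19. n2.tag = "ur"  ["ur"]
20. n13.lab = 11  [S₁.ok - 19]
21. n13.env = -7  [len(S₁.tag) - 9]
22. n14.idx = true  [terminal]
23. n16.sig = 12  [terminal]
24. n17.idx = false  [terminal]
25. n15.ok = 11  [c.sig * 2 - 13]
26. n15.tag = "vu"  ["vu"]
27. n13.mk = true  [B.env == -7]
28. n13.val = -1  [B.env + 6]
29. n0.ok = -9  [B.val - 8]
30. n0.tag = "ur"  [if B.mk then S₁.tag else "z"]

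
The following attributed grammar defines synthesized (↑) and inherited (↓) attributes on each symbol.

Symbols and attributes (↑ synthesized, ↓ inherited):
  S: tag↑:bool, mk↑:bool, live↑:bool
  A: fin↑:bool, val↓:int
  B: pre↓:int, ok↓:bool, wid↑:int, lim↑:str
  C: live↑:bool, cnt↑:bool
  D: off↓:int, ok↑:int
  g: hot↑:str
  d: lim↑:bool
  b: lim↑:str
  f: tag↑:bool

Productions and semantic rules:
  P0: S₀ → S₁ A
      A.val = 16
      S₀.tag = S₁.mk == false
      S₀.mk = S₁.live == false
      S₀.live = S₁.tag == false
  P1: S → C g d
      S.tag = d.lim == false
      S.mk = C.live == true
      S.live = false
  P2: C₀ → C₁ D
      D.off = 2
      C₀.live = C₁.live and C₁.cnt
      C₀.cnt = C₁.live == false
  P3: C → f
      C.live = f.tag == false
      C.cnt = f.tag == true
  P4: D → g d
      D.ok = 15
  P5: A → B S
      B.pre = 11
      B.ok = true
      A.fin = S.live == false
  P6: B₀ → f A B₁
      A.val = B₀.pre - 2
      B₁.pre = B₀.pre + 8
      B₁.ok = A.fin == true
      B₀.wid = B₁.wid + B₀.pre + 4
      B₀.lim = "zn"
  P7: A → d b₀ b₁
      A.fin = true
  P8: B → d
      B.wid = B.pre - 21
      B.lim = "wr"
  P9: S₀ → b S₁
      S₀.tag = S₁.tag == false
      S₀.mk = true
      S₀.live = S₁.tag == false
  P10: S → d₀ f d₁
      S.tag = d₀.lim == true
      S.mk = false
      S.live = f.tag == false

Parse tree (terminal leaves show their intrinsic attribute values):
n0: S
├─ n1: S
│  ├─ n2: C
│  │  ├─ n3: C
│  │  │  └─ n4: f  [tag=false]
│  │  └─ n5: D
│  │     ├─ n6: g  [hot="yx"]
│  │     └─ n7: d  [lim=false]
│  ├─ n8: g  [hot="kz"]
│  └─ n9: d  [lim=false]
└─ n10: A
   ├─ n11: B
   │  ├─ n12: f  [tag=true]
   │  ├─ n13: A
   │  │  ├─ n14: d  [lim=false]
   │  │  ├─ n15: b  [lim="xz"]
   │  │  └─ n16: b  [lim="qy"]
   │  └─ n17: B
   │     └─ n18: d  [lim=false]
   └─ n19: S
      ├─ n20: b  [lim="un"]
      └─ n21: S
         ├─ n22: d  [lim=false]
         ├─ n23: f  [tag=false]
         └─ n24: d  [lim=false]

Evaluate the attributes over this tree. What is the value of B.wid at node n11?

13

1. n4.tag = false  [terminal]
2. n3.live = true  [f.tag == false]
3. n3.cnt = false  [f.tag == true]
4. n5.off = 2  [2]
5. n6.hot = "yx"  [terminal]
6. n7.lim = false  [terminal]
7. n5.ok = 15  [15]
8. n2.live = false  [C₁.live and C₁.cnt]
9. n2.cnt = false  [C₁.live == false]
10. n8.hot = "kz"  [terminal]
11. n9.lim = false  [terminal]
12. n1.tag = true  [d.lim == false]
13. n1.mk = false  [C.live == true]
14. n1.live = false  [false]
15. n10.val = 16  [16]
16. n11.pre = 11  [11]
17. n11.ok = true  [true]
18. n12.tag = true  [terminal]
19. n13.val = 9  [B₀.pre - 2]
20. n14.lim = false  [terminal]
21. n15.lim = "xz"  [terminal]
22. n16.lim = "qy"  [terminal]
23. n13.fin = true  [true]
24. n17.pre = 19  [B₀.pre + 8]
25. n17.ok = true  [A.fin == true]
26. n18.lim = false  [terminal]
27. n17.wid = -2  [B.pre - 21]
28. n17.lim = "wr"  ["wr"]
29. n11.wid = 13  [B₁.wid + B₀.pre + 4]
30. n11.lim = "zn"  ["zn"]
31. n20.lim = "un"  [terminal]
32. n22.lim = false  [terminal]
33. n23.tag = false  [terminal]
34. n24.lim = false  [terminal]
35. n21.tag = false  [d₀.lim == true]
36. n21.mk = false  [false]
37. n21.live = true  [f.tag == false]
38. n19.tag = true  [S₁.tag == false]
39. n19.mk = true  [true]
40. n19.live = true  [S₁.tag == false]
41. n10.fin = false  [S.live == false]
42. n0.tag = true  [S₁.mk == false]
43. n0.mk = true  [S₁.live == false]
44. n0.live = false  [S₁.tag == false]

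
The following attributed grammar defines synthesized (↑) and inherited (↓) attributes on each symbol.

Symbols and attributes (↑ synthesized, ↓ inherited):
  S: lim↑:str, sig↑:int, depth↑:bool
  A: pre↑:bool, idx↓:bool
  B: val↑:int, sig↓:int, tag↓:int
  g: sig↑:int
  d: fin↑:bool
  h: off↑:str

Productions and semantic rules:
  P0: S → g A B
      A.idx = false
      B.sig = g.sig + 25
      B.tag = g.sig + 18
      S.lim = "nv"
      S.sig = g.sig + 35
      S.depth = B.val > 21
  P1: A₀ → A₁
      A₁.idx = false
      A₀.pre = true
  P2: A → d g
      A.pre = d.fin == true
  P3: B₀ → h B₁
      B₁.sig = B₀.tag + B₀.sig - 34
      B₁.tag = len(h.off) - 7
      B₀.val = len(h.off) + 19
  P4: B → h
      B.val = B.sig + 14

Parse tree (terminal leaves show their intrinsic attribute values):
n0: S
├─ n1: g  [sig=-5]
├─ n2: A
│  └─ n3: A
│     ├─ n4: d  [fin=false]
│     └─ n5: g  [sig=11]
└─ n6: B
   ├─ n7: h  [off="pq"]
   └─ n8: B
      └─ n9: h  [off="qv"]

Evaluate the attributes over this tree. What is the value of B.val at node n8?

1. n1.sig = -5  [terminal]
2. n2.idx = false  [false]
3. n3.idx = false  [false]
4. n4.fin = false  [terminal]
5. n5.sig = 11  [terminal]
6. n3.pre = false  [d.fin == true]
7. n2.pre = true  [true]
8. n6.sig = 20  [g.sig + 25]
9. n6.tag = 13  [g.sig + 18]
10. n7.off = "pq"  [terminal]
11. n8.sig = -1  [B₀.tag + B₀.sig - 34]
12. n8.tag = -5  [len(h.off) - 7]
13. n9.off = "qv"  [terminal]
14. n8.val = 13  [B.sig + 14]
15. n6.val = 21  [len(h.off) + 19]
16. n0.lim = "nv"  ["nv"]
17. n0.sig = 30  [g.sig + 35]
18. n0.depth = false  [B.val > 21]

13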